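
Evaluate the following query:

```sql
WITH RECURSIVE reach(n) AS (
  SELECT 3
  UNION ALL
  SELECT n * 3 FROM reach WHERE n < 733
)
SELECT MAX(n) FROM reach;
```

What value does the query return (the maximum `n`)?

2187

Base: n=3.
Iteration 1: 3 < 733 holds -> n = 3 * 3 = 9.
Iteration 2: 9 < 733 holds -> n = 9 * 3 = 27.
Iteration 3: 27 < 733 holds -> n = 27 * 3 = 81.
Iteration 4: 81 < 733 holds -> n = 81 * 3 = 243.
Iteration 5: 243 < 733 holds -> n = 243 * 3 = 729.
Iteration 6: 729 < 733 holds -> n = 729 * 3 = 2187.
Iteration 7: 2187 < 733 fails; recursion stops.
n values: 3, 9, 27, 81, 243, 729, 2187; the maximum is 2187.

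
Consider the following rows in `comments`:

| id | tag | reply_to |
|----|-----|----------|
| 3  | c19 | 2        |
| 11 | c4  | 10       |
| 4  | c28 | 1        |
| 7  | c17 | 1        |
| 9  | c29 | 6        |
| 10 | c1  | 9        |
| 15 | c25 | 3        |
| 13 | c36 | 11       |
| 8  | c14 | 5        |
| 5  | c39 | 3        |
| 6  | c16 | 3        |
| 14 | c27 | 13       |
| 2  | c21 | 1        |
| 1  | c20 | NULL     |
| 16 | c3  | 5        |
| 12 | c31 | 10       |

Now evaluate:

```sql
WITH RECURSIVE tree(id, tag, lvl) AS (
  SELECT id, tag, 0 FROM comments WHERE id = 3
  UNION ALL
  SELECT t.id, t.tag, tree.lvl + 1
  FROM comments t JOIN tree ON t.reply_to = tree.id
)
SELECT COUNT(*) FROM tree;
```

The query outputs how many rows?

Base: id=3 (c19) at lvl 0.
Iteration 1: rows with reply_to in {3} -> c39 (id 5, lvl 1), c16 (id 6, lvl 1), c25 (id 15, lvl 1).
Iteration 2: rows with reply_to in {5,6,15} -> c14 (id 8, lvl 2), c29 (id 9, lvl 2), c3 (id 16, lvl 2).
Iteration 3: rows with reply_to in {8,9,16} -> c1 (id 10, lvl 3).
Iteration 4: rows with reply_to in {10} -> c4 (id 11, lvl 4), c31 (id 12, lvl 4).
Iteration 5: rows with reply_to in {11,12} -> c36 (id 13, lvl 5).
Iteration 6: rows with reply_to in {13} -> c27 (id 14, lvl 6).
Iteration 7: no rows with reply_to in {14}; recursion stops.
Total rows emitted: 12.

12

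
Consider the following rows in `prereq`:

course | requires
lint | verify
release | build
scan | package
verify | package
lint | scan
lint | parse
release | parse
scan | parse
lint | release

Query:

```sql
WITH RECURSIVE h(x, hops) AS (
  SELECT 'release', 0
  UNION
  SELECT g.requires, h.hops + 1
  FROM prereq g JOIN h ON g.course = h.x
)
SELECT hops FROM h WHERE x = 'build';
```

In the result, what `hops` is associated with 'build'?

1

Base: (release, hops=0).
Iteration 1: edges from {release} -> (build, hops=1), (parse, hops=1).
Iteration 2: no outgoing edges from {build,parse}; recursion stops.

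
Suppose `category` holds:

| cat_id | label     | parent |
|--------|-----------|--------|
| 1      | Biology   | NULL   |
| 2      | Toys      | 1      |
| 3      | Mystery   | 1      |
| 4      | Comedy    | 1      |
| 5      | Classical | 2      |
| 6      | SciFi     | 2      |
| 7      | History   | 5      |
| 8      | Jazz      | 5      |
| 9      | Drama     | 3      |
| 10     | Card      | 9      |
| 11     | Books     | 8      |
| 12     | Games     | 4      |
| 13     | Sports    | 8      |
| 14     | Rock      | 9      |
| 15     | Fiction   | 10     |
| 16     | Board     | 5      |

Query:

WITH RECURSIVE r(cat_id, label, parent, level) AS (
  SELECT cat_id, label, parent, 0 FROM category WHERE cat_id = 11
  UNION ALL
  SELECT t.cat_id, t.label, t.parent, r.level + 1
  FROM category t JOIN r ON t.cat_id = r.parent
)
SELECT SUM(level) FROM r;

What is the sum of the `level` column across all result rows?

10

Base: cat_id=11 (Books), parent=8, level 0.
Iteration 1: join on cat_id=8 -> Jazz (id 8, parent=5, level 1).
Iteration 2: join on cat_id=5 -> Classical (id 5, parent=2, level 2).
Iteration 3: join on cat_id=2 -> Toys (id 2, parent=1, level 3).
Iteration 4: join on cat_id=1 -> Biology (id 1, parent=NULL, level 4).
Iteration 5: parent is NULL; no match; recursion stops.
SUM(level) = 0 + 1 + 2 + 3 + 4 = 10.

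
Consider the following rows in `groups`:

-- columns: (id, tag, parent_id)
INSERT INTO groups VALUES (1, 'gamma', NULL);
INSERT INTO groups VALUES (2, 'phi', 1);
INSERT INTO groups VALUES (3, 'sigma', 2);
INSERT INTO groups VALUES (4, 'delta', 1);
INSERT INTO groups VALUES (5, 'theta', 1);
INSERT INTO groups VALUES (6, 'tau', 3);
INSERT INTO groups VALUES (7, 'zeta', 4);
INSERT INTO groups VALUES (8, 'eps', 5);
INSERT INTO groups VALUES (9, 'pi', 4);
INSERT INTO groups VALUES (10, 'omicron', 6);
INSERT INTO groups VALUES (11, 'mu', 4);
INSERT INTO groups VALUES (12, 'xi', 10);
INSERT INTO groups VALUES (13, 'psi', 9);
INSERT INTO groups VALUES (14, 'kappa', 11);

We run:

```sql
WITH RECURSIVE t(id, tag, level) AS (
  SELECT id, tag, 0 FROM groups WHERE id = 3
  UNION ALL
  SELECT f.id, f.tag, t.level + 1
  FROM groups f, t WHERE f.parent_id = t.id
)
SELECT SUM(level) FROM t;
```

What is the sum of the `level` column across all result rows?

Base: id=3 (sigma) at level 0.
Iteration 1: rows with parent_id in {3} -> tau (id 6, level 1).
Iteration 2: rows with parent_id in {6} -> omicron (id 10, level 2).
Iteration 3: rows with parent_id in {10} -> xi (id 12, level 3).
Iteration 4: no rows with parent_id in {12}; recursion stops.
SUM(level) = 0 + 1 + 2 + 3 = 6.

6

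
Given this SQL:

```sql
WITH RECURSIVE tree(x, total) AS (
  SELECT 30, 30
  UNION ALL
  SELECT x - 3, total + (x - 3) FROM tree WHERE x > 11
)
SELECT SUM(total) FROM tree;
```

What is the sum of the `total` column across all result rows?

Base: x=30, total=30.
Iteration 1: 30 > 11 holds -> x = 30 - 3 = 27, total = 30 + 27 = 57.
Iteration 2: 27 > 11 holds -> x = 27 - 3 = 24, total = 57 + 24 = 81.
Iteration 3: 24 > 11 holds -> x = 24 - 3 = 21, total = 81 + 21 = 102.
Iteration 4: 21 > 11 holds -> x = 21 - 3 = 18, total = 102 + 18 = 120.
Iteration 5: 18 > 11 holds -> x = 18 - 3 = 15, total = 120 + 15 = 135.
Iteration 6: 15 > 11 holds -> x = 15 - 3 = 12, total = 135 + 12 = 147.
Iteration 7: 12 > 11 holds -> x = 12 - 3 = 9, total = 147 + 9 = 156.
Iteration 8: 9 > 11 fails; recursion stops.
SUM(total) = 30 + 57 + 81 + 102 + 120 + 135 + 147 + 156 = 828.

828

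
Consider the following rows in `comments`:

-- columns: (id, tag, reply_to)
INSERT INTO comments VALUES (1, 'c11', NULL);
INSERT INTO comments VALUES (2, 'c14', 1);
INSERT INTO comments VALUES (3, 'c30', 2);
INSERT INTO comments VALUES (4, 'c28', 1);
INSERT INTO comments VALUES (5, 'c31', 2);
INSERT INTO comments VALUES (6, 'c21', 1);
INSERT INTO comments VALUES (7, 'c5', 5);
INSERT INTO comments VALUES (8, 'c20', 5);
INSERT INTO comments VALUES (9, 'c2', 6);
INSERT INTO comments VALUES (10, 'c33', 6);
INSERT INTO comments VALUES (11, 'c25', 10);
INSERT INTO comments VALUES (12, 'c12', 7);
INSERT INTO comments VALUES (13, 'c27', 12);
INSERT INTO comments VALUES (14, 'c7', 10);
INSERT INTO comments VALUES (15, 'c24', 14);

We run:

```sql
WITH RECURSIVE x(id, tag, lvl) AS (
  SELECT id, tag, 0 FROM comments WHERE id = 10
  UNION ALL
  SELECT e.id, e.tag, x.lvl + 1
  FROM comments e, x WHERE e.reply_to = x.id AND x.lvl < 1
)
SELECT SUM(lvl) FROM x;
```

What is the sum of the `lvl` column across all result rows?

2

Base: id=10 (c33) at lvl 0.
Iteration 1: rows with reply_to in {10} -> c25 (id 11, lvl 1), c7 (id 14, lvl 1).
Iteration 2: lvl < 1 fails for all current rows; recursion stops.
SUM(lvl) = 0 + 1 + 1 = 2.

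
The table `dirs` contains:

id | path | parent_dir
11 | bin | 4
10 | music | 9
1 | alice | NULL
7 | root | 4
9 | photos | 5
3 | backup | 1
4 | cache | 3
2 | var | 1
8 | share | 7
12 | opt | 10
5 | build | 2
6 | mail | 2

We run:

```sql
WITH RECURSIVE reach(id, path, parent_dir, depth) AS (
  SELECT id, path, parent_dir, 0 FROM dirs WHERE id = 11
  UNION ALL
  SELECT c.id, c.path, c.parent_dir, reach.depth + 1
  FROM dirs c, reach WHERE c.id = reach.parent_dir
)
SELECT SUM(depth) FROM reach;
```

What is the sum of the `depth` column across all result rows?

Base: id=11 (bin), parent_dir=4, depth 0.
Iteration 1: join on id=4 -> cache (id 4, parent_dir=3, depth 1).
Iteration 2: join on id=3 -> backup (id 3, parent_dir=1, depth 2).
Iteration 3: join on id=1 -> alice (id 1, parent_dir=NULL, depth 3).
Iteration 4: parent_dir is NULL; no match; recursion stops.
SUM(depth) = 0 + 1 + 2 + 3 = 6.

6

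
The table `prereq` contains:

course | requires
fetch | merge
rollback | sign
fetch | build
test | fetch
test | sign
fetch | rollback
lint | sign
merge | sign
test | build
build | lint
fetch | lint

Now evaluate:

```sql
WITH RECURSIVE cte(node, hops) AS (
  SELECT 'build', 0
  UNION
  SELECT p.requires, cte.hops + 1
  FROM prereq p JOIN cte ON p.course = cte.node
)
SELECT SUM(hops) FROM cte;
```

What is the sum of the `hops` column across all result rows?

3

Base: (build, hops=0).
Iteration 1: edges from {build} -> (lint, hops=1).
Iteration 2: edges from {lint} -> (sign, hops=2).
Iteration 3: no outgoing edges from {sign}; recursion stops.
SUM(hops) = 0 + 1 + 2 = 3.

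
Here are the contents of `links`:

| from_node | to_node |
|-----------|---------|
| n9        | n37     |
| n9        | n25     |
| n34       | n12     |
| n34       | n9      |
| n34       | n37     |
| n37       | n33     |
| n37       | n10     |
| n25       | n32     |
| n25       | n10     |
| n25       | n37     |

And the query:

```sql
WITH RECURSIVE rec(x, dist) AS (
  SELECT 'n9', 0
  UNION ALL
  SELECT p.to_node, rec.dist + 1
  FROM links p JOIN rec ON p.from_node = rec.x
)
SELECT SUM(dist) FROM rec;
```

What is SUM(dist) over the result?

18

Base: (n9, dist=0).
Iteration 1: edges from {n9} -> (n25, dist=1), (n37, dist=1).
Iteration 2: edges from {n25,n37} -> (n10, dist=2) x2, (n32, dist=2), (n33, dist=2), (n37, dist=2). [UNION ALL keeps all 5 new rows, including repeats]
Iteration 3: edges from {n10,n32,n33,n37} -> (n10, dist=3), (n33, dist=3).
Iteration 4: no outgoing edges from {n10,n33}; recursion stops.
SUM(dist) = 0 + 1 + 1 + 2 + 2 + 2 + 2 + 2 + 3 + 3 = 18.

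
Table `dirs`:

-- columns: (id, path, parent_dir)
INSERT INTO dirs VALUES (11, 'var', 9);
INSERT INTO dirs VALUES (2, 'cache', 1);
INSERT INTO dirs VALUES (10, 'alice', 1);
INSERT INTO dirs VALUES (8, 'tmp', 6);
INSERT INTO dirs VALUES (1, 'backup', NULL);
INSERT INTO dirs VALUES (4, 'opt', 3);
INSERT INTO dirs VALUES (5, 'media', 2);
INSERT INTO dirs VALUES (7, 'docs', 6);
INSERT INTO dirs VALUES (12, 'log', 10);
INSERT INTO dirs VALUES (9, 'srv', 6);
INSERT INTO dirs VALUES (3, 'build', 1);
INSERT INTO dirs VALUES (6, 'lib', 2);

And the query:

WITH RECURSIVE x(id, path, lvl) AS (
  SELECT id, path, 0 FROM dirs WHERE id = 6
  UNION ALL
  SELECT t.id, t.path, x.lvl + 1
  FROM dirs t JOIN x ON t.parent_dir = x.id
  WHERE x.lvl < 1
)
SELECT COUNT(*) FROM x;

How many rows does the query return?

4

Base: id=6 (lib) at lvl 0.
Iteration 1: rows with parent_dir in {6} -> docs (id 7, lvl 1), tmp (id 8, lvl 1), srv (id 9, lvl 1).
Iteration 2: lvl < 1 fails for all current rows; recursion stops.
Total rows emitted: 4.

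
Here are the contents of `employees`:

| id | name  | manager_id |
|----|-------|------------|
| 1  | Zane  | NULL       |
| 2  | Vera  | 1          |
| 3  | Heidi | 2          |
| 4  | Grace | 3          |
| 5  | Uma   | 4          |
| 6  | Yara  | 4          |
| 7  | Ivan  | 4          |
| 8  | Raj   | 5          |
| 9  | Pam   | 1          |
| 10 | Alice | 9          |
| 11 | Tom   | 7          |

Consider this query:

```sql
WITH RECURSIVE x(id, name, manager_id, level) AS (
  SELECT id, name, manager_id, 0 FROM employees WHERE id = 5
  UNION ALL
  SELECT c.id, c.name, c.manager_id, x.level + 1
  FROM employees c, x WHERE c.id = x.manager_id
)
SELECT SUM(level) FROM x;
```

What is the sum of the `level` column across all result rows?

Base: id=5 (Uma), manager_id=4, level 0.
Iteration 1: join on id=4 -> Grace (id 4, manager_id=3, level 1).
Iteration 2: join on id=3 -> Heidi (id 3, manager_id=2, level 2).
Iteration 3: join on id=2 -> Vera (id 2, manager_id=1, level 3).
Iteration 4: join on id=1 -> Zane (id 1, manager_id=NULL, level 4).
Iteration 5: manager_id is NULL; no match; recursion stops.
SUM(level) = 0 + 1 + 2 + 3 + 4 = 10.

10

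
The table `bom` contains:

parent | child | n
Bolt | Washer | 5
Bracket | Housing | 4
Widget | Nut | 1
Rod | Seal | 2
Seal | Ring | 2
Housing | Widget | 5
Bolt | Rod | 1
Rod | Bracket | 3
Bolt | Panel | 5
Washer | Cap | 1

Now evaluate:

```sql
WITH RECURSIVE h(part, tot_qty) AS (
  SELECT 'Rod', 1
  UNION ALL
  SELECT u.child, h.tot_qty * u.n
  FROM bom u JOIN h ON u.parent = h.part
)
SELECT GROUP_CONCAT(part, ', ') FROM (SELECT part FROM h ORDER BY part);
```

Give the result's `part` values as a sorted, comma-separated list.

Base: (Rod, tot_qty=1).
Iteration 1: components of {Rod} -> Bracket = 1*3 = 3, Seal = 1*2 = 2.
Iteration 2: components of {Bracket,Seal} -> Housing = 3*4 = 12, Ring = 2*2 = 4.
Iteration 3: components of {Housing,Ring} -> Widget = 12*5 = 60.
Iteration 4: components of {Widget} -> Nut = 60*1 = 60.
Iteration 5: no further components; recursion stops.

Bracket, Housing, Nut, Ring, Rod, Seal, Widget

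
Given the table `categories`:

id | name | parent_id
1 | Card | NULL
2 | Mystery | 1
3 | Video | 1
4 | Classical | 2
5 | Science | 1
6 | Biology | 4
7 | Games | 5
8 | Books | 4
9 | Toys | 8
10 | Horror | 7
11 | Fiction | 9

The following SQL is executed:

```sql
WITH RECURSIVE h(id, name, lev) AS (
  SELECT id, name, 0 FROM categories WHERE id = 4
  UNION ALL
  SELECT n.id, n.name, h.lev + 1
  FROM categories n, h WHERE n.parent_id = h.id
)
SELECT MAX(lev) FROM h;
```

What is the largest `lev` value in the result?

Base: id=4 (Classical) at lev 0.
Iteration 1: rows with parent_id in {4} -> Biology (id 6, lev 1), Books (id 8, lev 1).
Iteration 2: rows with parent_id in {6,8} -> Toys (id 9, lev 2).
Iteration 3: rows with parent_id in {9} -> Fiction (id 11, lev 3).
Iteration 4: no rows with parent_id in {11}; recursion stops.
lev values: 0, 1, 1, 2, 3; the maximum is 3.

3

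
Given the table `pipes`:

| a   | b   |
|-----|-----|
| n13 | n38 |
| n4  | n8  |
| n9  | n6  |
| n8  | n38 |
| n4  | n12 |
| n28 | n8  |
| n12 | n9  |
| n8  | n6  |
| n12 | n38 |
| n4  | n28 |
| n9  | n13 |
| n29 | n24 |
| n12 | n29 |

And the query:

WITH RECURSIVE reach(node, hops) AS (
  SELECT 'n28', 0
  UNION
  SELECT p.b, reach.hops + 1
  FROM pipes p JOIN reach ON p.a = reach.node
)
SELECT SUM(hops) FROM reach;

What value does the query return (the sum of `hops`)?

5

Base: (n28, hops=0).
Iteration 1: edges from {n28} -> (n8, hops=1).
Iteration 2: edges from {n8} -> (n38, hops=2), (n6, hops=2).
Iteration 3: no outgoing edges from {n38,n6}; recursion stops.
SUM(hops) = 0 + 1 + 2 + 2 = 5.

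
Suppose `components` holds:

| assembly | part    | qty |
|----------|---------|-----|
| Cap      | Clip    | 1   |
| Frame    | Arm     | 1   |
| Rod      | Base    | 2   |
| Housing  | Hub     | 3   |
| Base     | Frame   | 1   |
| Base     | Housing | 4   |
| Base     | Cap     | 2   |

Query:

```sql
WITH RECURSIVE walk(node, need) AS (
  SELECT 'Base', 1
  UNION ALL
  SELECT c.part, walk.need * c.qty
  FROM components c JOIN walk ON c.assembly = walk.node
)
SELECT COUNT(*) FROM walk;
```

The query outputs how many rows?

Base: (Base, need=1).
Iteration 1: components of {Base} -> Cap = 1*2 = 2, Frame = 1*1 = 1, Housing = 1*4 = 4.
Iteration 2: components of {Cap,Frame,Housing} -> Arm = 1*1 = 1, Clip = 2*1 = 2, Hub = 4*3 = 12.
Iteration 3: no further components; recursion stops.
Total rows emitted: 7.

7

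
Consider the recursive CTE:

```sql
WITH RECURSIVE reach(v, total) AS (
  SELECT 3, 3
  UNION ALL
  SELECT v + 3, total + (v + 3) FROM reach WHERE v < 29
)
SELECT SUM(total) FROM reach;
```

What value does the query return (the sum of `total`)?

660

Base: v=3, total=3.
Iteration 1: 3 < 29 holds -> v = 3 + 3 = 6, total = 3 + 6 = 9.
Iteration 2: 6 < 29 holds -> v = 6 + 3 = 9, total = 9 + 9 = 18.
Iteration 3: 9 < 29 holds -> v = 9 + 3 = 12, total = 18 + 12 = 30.
Iteration 4: 12 < 29 holds -> v = 12 + 3 = 15, total = 30 + 15 = 45.
Iteration 5: 15 < 29 holds -> v = 15 + 3 = 18, total = 45 + 18 = 63.
Iteration 6: 18 < 29 holds -> v = 18 + 3 = 21, total = 63 + 21 = 84.
Iteration 7: 21 < 29 holds -> v = 21 + 3 = 24, total = 84 + 24 = 108.
Iteration 8: 24 < 29 holds -> v = 24 + 3 = 27, total = 108 + 27 = 135.
Iteration 9: 27 < 29 holds -> v = 27 + 3 = 30, total = 135 + 30 = 165.
Iteration 10: 30 < 29 fails; recursion stops.
SUM(total) = 3 + 9 + 18 + 30 + 45 + 63 + 84 + 108 + 135 + 165 = 660.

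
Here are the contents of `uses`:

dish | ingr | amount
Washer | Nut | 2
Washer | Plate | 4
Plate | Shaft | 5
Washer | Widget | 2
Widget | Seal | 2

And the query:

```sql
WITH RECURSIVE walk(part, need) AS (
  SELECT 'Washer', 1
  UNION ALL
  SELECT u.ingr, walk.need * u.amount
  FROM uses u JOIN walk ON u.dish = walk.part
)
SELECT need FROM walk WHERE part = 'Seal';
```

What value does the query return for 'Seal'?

Base: (Washer, need=1).
Iteration 1: components of {Washer} -> Nut = 1*2 = 2, Plate = 1*4 = 4, Widget = 1*2 = 2.
Iteration 2: components of {Nut,Plate,Widget} -> Seal = 2*2 = 4, Shaft = 4*5 = 20.
Iteration 3: no further components; recursion stops.

4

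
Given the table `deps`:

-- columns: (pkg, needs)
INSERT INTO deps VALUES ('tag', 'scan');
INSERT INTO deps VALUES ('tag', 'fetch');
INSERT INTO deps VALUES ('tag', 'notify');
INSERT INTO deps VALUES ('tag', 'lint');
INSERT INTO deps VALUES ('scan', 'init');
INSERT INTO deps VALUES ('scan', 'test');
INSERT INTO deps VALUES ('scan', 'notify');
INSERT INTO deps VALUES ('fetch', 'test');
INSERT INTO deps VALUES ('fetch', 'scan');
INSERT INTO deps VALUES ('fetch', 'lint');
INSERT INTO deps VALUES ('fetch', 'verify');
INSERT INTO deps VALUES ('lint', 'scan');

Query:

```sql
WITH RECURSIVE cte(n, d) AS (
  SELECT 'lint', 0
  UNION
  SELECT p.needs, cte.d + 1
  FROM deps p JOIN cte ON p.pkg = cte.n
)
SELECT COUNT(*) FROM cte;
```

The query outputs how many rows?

5

Base: (lint, d=0).
Iteration 1: edges from {lint} -> (scan, d=1).
Iteration 2: edges from {scan} -> (init, d=2), (notify, d=2), (test, d=2).
Iteration 3: no outgoing edges from {init,notify,test}; recursion stops.
Total rows emitted: 5.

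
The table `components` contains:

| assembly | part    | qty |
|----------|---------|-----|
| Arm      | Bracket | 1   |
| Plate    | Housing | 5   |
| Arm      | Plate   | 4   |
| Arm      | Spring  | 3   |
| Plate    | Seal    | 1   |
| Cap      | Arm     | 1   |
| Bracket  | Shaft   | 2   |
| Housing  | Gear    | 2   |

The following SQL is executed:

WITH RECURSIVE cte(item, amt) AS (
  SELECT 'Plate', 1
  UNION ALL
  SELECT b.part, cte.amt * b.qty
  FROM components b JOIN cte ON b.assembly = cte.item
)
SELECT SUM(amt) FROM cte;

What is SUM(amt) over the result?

Base: (Plate, amt=1).
Iteration 1: components of {Plate} -> Housing = 1*5 = 5, Seal = 1*1 = 1.
Iteration 2: components of {Housing,Seal} -> Gear = 5*2 = 10.
Iteration 3: no further components; recursion stops.
SUM(amt) = 1 + 5 + 1 + 10 = 17.

17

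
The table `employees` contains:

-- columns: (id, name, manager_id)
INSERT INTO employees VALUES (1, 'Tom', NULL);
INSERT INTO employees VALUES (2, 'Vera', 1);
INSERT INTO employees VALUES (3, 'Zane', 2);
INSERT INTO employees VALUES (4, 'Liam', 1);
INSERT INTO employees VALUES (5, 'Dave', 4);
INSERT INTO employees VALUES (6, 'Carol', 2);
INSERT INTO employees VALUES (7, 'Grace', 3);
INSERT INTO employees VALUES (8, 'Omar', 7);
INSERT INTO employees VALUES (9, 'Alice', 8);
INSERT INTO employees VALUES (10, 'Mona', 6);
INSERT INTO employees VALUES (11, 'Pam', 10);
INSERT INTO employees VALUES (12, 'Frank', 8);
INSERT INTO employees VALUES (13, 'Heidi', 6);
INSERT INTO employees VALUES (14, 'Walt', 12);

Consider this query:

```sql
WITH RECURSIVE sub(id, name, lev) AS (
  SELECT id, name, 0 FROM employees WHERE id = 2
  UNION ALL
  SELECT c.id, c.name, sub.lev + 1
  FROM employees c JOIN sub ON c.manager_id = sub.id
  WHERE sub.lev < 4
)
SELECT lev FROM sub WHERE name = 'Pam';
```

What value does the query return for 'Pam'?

Base: id=2 (Vera) at lev 0.
Iteration 1: rows with manager_id in {2} -> Zane (id 3, lev 1), Carol (id 6, lev 1).
Iteration 2: rows with manager_id in {3,6} -> Grace (id 7, lev 2), Mona (id 10, lev 2), Heidi (id 13, lev 2).
Iteration 3: rows with manager_id in {7,10,13} -> Omar (id 8, lev 3), Pam (id 11, lev 3).
Iteration 4: rows with manager_id in {8,11} -> Alice (id 9, lev 4), Frank (id 12, lev 4).
Iteration 5: lev < 4 fails for all current rows; recursion stops.

3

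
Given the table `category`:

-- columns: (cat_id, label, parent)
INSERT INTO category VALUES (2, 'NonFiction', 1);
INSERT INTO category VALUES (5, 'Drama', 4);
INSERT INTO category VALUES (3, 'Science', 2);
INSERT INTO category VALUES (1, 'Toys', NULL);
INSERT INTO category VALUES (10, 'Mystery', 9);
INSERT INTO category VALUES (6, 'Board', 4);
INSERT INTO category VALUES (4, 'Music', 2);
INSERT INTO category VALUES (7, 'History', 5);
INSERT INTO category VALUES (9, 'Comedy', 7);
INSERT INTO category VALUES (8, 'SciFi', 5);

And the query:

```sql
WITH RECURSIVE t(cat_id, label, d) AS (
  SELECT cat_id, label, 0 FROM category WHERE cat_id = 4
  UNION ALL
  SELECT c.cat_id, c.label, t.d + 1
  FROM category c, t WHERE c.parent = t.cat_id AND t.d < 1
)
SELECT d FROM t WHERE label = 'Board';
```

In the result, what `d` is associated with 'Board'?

1

Base: cat_id=4 (Music) at d 0.
Iteration 1: rows with parent in {4} -> Drama (id 5, d 1), Board (id 6, d 1).
Iteration 2: d < 1 fails for all current rows; recursion stops.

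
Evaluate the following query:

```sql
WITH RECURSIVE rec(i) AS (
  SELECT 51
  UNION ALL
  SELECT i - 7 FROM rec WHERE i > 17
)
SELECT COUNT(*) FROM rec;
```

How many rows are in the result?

6

Base: i=51.
Iteration 1: 51 > 17 holds -> i = 51 - 7 = 44.
Iteration 2: 44 > 17 holds -> i = 44 - 7 = 37.
Iteration 3: 37 > 17 holds -> i = 37 - 7 = 30.
Iteration 4: 30 > 17 holds -> i = 30 - 7 = 23.
Iteration 5: 23 > 17 holds -> i = 23 - 7 = 16.
Iteration 6: 16 > 17 fails; recursion stops.
Total rows emitted: 6.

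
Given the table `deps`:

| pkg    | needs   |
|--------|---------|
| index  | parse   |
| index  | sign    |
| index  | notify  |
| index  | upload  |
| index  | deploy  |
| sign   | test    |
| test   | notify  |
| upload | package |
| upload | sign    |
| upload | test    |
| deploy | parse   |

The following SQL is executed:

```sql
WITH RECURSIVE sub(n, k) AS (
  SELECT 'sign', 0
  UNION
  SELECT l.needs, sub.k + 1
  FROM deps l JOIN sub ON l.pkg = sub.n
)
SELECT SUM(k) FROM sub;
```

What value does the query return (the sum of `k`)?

Base: (sign, k=0).
Iteration 1: edges from {sign} -> (test, k=1).
Iteration 2: edges from {test} -> (notify, k=2).
Iteration 3: no outgoing edges from {notify}; recursion stops.
SUM(k) = 0 + 1 + 2 = 3.

3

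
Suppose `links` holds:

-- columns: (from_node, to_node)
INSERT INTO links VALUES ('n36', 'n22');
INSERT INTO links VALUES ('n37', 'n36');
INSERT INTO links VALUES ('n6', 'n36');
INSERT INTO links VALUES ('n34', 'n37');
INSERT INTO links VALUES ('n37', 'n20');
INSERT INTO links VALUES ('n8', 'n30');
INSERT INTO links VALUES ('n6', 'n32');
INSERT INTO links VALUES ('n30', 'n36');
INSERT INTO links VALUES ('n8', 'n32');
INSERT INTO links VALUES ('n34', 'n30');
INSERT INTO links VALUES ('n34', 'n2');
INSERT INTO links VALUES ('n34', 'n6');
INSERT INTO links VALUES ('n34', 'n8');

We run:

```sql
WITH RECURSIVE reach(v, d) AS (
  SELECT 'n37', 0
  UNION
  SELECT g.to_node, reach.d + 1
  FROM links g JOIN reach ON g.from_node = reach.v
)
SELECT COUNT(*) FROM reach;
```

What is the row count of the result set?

Base: (n37, d=0).
Iteration 1: edges from {n37} -> (n20, d=1), (n36, d=1).
Iteration 2: edges from {n20,n36} -> (n22, d=2).
Iteration 3: no outgoing edges from {n22}; recursion stops.
Total rows emitted: 4.

4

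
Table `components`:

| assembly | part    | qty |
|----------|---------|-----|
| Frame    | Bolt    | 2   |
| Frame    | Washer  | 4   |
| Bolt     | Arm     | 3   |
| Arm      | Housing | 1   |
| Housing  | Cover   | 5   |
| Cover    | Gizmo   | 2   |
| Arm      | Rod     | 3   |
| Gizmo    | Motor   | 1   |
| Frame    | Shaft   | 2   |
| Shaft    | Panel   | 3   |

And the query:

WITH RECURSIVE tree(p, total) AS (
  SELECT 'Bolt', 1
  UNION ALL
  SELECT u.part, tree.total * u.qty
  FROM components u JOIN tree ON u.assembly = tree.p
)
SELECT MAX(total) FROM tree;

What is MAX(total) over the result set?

30

Base: (Bolt, total=1).
Iteration 1: components of {Bolt} -> Arm = 1*3 = 3.
Iteration 2: components of {Arm} -> Housing = 3*1 = 3, Rod = 3*3 = 9.
Iteration 3: components of {Housing,Rod} -> Cover = 3*5 = 15.
Iteration 4: components of {Cover} -> Gizmo = 15*2 = 30.
Iteration 5: components of {Gizmo} -> Motor = 30*1 = 30.
Iteration 6: no further components; recursion stops.
total values: 1, 3, 3, 9, 15, 30, 30; the maximum is 30.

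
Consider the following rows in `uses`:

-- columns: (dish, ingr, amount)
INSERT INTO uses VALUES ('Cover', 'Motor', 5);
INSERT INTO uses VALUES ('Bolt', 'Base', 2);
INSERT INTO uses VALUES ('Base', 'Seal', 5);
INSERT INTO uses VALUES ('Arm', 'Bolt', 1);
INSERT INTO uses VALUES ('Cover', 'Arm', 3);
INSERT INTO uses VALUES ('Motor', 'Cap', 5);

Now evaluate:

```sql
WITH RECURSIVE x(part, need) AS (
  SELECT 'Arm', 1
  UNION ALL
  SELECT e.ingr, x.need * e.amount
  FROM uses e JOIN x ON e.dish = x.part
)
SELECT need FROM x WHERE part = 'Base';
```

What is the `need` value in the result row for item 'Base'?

Base: (Arm, need=1).
Iteration 1: components of {Arm} -> Bolt = 1*1 = 1.
Iteration 2: components of {Bolt} -> Base = 1*2 = 2.
Iteration 3: components of {Base} -> Seal = 2*5 = 10.
Iteration 4: no further components; recursion stops.

2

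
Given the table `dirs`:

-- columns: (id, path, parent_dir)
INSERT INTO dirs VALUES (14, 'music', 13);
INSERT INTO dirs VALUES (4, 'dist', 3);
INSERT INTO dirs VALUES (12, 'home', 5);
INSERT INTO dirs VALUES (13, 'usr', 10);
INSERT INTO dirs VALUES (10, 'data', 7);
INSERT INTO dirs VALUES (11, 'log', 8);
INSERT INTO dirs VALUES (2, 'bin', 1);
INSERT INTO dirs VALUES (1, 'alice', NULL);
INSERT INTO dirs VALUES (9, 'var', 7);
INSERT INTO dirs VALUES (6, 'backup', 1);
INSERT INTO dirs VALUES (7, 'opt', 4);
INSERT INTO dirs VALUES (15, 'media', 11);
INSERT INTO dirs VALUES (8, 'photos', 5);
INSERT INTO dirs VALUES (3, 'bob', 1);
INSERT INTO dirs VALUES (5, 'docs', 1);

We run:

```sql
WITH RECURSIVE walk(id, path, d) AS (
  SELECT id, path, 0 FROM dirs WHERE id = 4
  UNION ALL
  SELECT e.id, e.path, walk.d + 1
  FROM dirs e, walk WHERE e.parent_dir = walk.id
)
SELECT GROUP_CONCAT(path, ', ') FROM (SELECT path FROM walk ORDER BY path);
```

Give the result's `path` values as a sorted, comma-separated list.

data, dist, music, opt, usr, var

Base: id=4 (dist) at d 0.
Iteration 1: rows with parent_dir in {4} -> opt (id 7, d 1).
Iteration 2: rows with parent_dir in {7} -> var (id 9, d 2), data (id 10, d 2).
Iteration 3: rows with parent_dir in {9,10} -> usr (id 13, d 3).
Iteration 4: rows with parent_dir in {13} -> music (id 14, d 4).
Iteration 5: no rows with parent_dir in {14}; recursion stops.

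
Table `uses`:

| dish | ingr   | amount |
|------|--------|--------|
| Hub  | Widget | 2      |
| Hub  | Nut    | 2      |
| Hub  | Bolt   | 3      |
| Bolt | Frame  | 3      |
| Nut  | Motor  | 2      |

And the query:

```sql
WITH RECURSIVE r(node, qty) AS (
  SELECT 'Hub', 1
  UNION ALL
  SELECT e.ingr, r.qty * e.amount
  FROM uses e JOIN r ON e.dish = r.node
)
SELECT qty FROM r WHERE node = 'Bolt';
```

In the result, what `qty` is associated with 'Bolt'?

Base: (Hub, qty=1).
Iteration 1: components of {Hub} -> Bolt = 1*3 = 3, Nut = 1*2 = 2, Widget = 1*2 = 2.
Iteration 2: components of {Bolt,Nut,Widget} -> Frame = 3*3 = 9, Motor = 2*2 = 4.
Iteration 3: no further components; recursion stops.

3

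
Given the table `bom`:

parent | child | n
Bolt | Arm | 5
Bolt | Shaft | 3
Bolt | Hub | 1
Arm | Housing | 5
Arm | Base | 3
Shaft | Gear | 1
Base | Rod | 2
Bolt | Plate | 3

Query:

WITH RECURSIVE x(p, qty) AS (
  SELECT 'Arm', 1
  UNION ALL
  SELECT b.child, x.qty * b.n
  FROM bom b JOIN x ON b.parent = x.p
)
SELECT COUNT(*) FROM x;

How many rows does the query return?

Base: (Arm, qty=1).
Iteration 1: components of {Arm} -> Base = 1*3 = 3, Housing = 1*5 = 5.
Iteration 2: components of {Base,Housing} -> Rod = 3*2 = 6.
Iteration 3: no further components; recursion stops.
Total rows emitted: 4.

4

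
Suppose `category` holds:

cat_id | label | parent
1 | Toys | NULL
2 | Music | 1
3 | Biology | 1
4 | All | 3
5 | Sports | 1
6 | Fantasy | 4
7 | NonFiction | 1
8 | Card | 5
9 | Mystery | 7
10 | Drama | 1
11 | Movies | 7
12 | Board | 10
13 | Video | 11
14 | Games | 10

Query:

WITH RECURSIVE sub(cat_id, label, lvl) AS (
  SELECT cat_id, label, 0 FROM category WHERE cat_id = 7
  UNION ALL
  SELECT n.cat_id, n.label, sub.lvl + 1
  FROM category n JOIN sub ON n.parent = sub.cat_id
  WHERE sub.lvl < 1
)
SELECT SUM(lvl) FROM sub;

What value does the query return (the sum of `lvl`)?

Base: cat_id=7 (NonFiction) at lvl 0.
Iteration 1: rows with parent in {7} -> Mystery (id 9, lvl 1), Movies (id 11, lvl 1).
Iteration 2: lvl < 1 fails for all current rows; recursion stops.
SUM(lvl) = 0 + 1 + 1 = 2.

2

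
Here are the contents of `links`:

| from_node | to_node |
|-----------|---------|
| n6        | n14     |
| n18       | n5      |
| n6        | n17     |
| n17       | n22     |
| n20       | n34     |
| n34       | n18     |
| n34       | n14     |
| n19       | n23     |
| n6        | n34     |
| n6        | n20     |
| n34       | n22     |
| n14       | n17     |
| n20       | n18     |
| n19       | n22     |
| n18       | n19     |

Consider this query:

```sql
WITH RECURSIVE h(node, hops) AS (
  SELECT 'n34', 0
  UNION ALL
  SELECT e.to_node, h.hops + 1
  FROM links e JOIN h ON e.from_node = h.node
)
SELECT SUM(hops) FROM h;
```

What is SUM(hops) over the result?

Base: (n34, hops=0).
Iteration 1: edges from {n34} -> (n14, hops=1), (n18, hops=1), (n22, hops=1).
Iteration 2: edges from {n14,n18,n22} -> (n17, hops=2), (n19, hops=2), (n5, hops=2).
Iteration 3: edges from {n17,n19,n5} -> (n22, hops=3) x2, (n23, hops=3). [UNION ALL keeps all 3 new rows, including repeats]
Iteration 4: no outgoing edges from {n22,n23}; recursion stops.
SUM(hops) = 0 + 1 + 1 + 1 + 2 + 2 + 2 + 3 + 3 + 3 = 18.

18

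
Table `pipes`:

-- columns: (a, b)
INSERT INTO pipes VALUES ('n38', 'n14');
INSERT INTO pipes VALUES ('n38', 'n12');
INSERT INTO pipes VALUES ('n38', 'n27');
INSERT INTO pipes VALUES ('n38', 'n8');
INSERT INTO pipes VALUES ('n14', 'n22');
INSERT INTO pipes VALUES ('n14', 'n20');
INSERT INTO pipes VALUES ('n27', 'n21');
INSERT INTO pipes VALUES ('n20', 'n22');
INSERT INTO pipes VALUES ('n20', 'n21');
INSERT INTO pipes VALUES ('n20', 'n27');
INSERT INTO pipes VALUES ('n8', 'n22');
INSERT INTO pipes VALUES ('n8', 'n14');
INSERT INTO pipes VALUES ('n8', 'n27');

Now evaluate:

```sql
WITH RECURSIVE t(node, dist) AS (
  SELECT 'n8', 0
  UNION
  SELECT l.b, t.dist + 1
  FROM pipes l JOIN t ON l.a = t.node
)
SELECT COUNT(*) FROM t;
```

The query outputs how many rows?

Base: (n8, dist=0).
Iteration 1: edges from {n8} -> (n14, dist=1), (n22, dist=1), (n27, dist=1).
Iteration 2: edges from {n14,n22,n27} -> (n20, dist=2), (n21, dist=2), (n22, dist=2).
Iteration 3: edges from {n20,n21,n22} -> (n21, dist=3), (n22, dist=3), (n27, dist=3).
Iteration 4: edges from {n21,n22,n27} -> (n21, dist=4).
Iteration 5: no outgoing edges from {n21}; recursion stops.
Total rows emitted: 11.

11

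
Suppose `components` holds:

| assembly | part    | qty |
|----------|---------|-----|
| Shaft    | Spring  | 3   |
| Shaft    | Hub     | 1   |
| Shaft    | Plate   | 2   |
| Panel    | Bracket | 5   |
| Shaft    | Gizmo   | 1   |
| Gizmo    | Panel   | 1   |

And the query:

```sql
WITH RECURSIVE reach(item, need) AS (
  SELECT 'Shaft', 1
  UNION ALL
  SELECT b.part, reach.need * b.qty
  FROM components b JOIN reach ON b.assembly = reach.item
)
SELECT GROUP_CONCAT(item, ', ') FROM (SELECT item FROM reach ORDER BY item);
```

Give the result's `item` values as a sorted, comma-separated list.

Bracket, Gizmo, Hub, Panel, Plate, Shaft, Spring

Base: (Shaft, need=1).
Iteration 1: components of {Shaft} -> Gizmo = 1*1 = 1, Hub = 1*1 = 1, Plate = 1*2 = 2, Spring = 1*3 = 3.
Iteration 2: components of {Gizmo,Hub,Plate,Spring} -> Panel = 1*1 = 1.
Iteration 3: components of {Panel} -> Bracket = 1*5 = 5.
Iteration 4: no further components; recursion stops.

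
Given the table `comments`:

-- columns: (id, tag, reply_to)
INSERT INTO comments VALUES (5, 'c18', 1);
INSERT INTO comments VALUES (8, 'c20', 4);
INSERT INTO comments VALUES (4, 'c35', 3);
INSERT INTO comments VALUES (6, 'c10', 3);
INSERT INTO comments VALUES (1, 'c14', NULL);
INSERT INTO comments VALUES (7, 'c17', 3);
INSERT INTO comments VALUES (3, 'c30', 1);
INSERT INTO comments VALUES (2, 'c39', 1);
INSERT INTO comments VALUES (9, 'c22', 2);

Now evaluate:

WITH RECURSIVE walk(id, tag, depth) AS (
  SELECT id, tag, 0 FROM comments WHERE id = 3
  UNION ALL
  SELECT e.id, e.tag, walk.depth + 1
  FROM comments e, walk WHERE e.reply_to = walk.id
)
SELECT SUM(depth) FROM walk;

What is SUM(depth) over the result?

Base: id=3 (c30) at depth 0.
Iteration 1: rows with reply_to in {3} -> c35 (id 4, depth 1), c10 (id 6, depth 1), c17 (id 7, depth 1).
Iteration 2: rows with reply_to in {4,6,7} -> c20 (id 8, depth 2).
Iteration 3: no rows with reply_to in {8}; recursion stops.
SUM(depth) = 0 + 1 + 1 + 1 + 2 = 5.

5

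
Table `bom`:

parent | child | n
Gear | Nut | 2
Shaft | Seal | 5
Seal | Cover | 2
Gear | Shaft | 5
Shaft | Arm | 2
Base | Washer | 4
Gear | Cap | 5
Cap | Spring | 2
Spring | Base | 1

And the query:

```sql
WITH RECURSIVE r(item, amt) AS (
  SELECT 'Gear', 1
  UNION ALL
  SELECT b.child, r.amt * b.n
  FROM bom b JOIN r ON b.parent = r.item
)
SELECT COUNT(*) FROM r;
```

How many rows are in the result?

Base: (Gear, amt=1).
Iteration 1: components of {Gear} -> Cap = 1*5 = 5, Nut = 1*2 = 2, Shaft = 1*5 = 5.
Iteration 2: components of {Cap,Nut,Shaft} -> Arm = 5*2 = 10, Seal = 5*5 = 25, Spring = 5*2 = 10.
Iteration 3: components of {Arm,Seal,Spring} -> Base = 10*1 = 10, Cover = 25*2 = 50.
Iteration 4: components of {Base,Cover} -> Washer = 10*4 = 40.
Iteration 5: no further components; recursion stops.
Total rows emitted: 10.

10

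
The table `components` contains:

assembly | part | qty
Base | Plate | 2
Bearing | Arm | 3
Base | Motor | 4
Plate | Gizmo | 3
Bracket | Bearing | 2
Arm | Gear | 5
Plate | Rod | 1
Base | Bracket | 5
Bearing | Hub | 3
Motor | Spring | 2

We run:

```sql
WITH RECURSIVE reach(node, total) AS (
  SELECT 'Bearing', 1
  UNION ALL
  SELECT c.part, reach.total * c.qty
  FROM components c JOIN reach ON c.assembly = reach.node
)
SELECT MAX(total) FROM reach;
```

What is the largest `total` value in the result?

15

Base: (Bearing, total=1).
Iteration 1: components of {Bearing} -> Arm = 1*3 = 3, Hub = 1*3 = 3.
Iteration 2: components of {Arm,Hub} -> Gear = 3*5 = 15.
Iteration 3: no further components; recursion stops.
total values: 1, 3, 3, 15; the maximum is 15.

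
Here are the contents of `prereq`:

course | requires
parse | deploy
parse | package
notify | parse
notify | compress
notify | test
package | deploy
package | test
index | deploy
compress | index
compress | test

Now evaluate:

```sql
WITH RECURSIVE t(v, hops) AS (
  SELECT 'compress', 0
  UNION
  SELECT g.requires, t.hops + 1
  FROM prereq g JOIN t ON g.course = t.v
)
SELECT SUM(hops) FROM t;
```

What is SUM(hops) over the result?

Base: (compress, hops=0).
Iteration 1: edges from {compress} -> (index, hops=1), (test, hops=1).
Iteration 2: edges from {index,test} -> (deploy, hops=2).
Iteration 3: no outgoing edges from {deploy}; recursion stops.
SUM(hops) = 0 + 1 + 1 + 2 = 4.

4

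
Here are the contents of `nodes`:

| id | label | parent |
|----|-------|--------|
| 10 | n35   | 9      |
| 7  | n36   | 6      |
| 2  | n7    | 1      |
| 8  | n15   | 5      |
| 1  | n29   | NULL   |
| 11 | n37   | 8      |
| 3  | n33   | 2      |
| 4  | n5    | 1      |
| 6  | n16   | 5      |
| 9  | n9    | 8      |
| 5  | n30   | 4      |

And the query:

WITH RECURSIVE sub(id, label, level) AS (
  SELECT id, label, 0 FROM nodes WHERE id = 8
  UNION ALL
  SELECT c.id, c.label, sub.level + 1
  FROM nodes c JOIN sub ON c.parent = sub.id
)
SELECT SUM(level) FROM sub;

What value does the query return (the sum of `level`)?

Base: id=8 (n15) at level 0.
Iteration 1: rows with parent in {8} -> n9 (id 9, level 1), n37 (id 11, level 1).
Iteration 2: rows with parent in {9,11} -> n35 (id 10, level 2).
Iteration 3: no rows with parent in {10}; recursion stops.
SUM(level) = 0 + 1 + 1 + 2 = 4.

4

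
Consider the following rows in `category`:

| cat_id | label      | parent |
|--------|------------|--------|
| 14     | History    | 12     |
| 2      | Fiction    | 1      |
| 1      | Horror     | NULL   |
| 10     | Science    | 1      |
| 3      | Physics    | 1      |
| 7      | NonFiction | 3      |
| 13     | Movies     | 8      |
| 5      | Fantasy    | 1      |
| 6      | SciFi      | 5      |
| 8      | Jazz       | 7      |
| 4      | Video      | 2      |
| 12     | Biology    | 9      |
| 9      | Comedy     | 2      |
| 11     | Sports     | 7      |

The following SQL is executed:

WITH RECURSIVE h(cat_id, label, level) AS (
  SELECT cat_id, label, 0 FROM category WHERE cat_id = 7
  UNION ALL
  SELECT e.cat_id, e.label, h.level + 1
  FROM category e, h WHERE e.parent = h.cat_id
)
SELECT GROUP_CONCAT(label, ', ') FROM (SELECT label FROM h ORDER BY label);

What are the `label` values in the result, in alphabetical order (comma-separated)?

Base: cat_id=7 (NonFiction) at level 0.
Iteration 1: rows with parent in {7} -> Jazz (id 8, level 1), Sports (id 11, level 1).
Iteration 2: rows with parent in {8,11} -> Movies (id 13, level 2).
Iteration 3: no rows with parent in {13}; recursion stops.

Jazz, Movies, NonFiction, Sports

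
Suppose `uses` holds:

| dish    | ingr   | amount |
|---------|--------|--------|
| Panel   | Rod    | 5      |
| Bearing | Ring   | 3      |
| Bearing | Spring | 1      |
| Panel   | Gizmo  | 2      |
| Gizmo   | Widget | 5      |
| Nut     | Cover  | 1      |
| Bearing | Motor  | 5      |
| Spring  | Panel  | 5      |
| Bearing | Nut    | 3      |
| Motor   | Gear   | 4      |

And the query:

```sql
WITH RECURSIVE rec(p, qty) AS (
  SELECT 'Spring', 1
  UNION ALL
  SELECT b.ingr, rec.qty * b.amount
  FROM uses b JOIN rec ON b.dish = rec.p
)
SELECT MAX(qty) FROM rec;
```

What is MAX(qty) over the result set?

50

Base: (Spring, qty=1).
Iteration 1: components of {Spring} -> Panel = 1*5 = 5.
Iteration 2: components of {Panel} -> Gizmo = 5*2 = 10, Rod = 5*5 = 25.
Iteration 3: components of {Gizmo,Rod} -> Widget = 10*5 = 50.
Iteration 4: no further components; recursion stops.
qty values: 1, 5, 10, 25, 50; the maximum is 50.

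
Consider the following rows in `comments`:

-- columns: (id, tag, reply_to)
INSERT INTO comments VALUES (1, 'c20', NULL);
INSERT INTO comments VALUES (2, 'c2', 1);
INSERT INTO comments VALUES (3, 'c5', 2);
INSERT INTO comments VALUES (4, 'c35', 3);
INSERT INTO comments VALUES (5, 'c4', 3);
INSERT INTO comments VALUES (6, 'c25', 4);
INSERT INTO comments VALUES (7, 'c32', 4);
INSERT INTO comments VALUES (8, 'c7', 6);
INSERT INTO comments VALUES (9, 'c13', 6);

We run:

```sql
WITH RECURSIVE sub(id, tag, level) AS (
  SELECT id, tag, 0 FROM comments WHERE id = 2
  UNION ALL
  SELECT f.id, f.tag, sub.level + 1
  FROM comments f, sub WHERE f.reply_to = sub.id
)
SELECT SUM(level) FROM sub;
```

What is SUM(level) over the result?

19

Base: id=2 (c2) at level 0.
Iteration 1: rows with reply_to in {2} -> c5 (id 3, level 1).
Iteration 2: rows with reply_to in {3} -> c35 (id 4, level 2), c4 (id 5, level 2).
Iteration 3: rows with reply_to in {4,5} -> c25 (id 6, level 3), c32 (id 7, level 3).
Iteration 4: rows with reply_to in {6,7} -> c7 (id 8, level 4), c13 (id 9, level 4).
Iteration 5: no rows with reply_to in {8,9}; recursion stops.
SUM(level) = 0 + 1 + 2 + 2 + 3 + 3 + 4 + 4 = 19.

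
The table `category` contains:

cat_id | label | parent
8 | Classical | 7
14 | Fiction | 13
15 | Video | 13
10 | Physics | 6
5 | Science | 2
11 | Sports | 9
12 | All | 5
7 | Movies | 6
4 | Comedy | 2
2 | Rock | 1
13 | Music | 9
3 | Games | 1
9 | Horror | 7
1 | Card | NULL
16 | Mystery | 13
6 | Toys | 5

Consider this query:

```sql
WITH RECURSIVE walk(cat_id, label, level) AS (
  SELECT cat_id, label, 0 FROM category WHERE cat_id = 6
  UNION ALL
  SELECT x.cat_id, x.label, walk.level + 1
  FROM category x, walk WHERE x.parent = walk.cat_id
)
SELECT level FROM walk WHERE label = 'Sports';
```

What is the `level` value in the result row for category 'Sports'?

Base: cat_id=6 (Toys) at level 0.
Iteration 1: rows with parent in {6} -> Movies (id 7, level 1), Physics (id 10, level 1).
Iteration 2: rows with parent in {7,10} -> Classical (id 8, level 2), Horror (id 9, level 2).
Iteration 3: rows with parent in {8,9} -> Sports (id 11, level 3), Music (id 13, level 3).
Iteration 4: rows with parent in {11,13} -> Fiction (id 14, level 4), Video (id 15, level 4), Mystery (id 16, level 4).
Iteration 5: no rows with parent in {14,15,16}; recursion stops.

3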